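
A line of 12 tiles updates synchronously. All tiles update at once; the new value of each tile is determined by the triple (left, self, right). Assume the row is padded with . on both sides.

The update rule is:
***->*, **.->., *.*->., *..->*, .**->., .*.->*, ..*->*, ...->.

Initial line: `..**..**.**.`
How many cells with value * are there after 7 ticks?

.*..**.....*
****..*...**
.**.****.*..
*....**..**.
**..*..**..*
..*****..***
.*.***.**.*.
count of *: 7

7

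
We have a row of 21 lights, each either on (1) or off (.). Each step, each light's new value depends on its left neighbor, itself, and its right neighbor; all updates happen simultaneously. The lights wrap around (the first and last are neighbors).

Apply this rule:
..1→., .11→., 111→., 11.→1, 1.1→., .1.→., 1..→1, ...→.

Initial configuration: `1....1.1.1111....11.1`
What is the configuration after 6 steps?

..1..11..........11..

step 1: 11..........11....1..
step 2: .11..........11....1.
step 3: ..11..........11....1
step 4: 1..11..........11....
step 5: .1..11..........11...
step 6: ..1..11..........11..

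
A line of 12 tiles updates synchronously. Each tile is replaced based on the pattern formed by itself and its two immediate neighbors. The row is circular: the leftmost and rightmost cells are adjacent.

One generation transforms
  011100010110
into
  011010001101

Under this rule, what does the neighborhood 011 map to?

At position 1 the neighborhood is 011; the next row has 1 there.

1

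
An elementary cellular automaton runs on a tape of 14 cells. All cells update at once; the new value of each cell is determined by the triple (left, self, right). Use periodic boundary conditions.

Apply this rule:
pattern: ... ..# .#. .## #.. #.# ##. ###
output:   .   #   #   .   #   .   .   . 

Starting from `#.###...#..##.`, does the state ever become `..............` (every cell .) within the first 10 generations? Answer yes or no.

no

generation 1: #....#.####...
generation 2: ##..##.....#.#
generation 3: ..##..#...##..
generation 4: .#..####.#..#.
generation 5: ####.....#####
generation 6: ....#...#.....
generation 7: ...###.###....
generation 8: ..#.......#...
generation 9: .###.....###..
generation 10: #...#...#...#.
generation 10 is #...#...#...#., still not uniform .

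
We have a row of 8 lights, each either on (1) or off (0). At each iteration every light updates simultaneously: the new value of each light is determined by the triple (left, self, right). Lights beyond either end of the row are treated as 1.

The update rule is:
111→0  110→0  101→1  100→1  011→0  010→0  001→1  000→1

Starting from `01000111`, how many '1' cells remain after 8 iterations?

4

iteration 1: 10111000
iteration 2: 01000111  (repeats iteration 0; period 2)
iteration 8: 01000111
count of 1: 4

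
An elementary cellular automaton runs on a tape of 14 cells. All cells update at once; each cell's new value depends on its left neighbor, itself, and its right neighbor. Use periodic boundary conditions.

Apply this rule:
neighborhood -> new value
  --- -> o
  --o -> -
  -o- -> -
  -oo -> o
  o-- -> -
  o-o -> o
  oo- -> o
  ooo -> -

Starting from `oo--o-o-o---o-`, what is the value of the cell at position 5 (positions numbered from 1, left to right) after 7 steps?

-

step 1: oo---o-o--o--o
step 2: -o-o--o------o
step 3: o-o-----oooo--
step 4: -o--ooo-o--o--
step 5: ----o-oo-----o
step 6: -oo--ooo-ooo--
step 7: -oo--o-ooo-o-o
position 5 holds -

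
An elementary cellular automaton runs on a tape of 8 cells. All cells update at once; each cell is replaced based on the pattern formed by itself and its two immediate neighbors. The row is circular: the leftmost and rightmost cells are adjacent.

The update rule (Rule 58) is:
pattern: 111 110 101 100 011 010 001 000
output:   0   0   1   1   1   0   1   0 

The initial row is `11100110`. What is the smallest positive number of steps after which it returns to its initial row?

10011101
01110011
11001110
10111001
01100111
11011100
10110011
01101110
11011001
00110111
11101100
10011011
01110110
11001101
00111011
11100110

16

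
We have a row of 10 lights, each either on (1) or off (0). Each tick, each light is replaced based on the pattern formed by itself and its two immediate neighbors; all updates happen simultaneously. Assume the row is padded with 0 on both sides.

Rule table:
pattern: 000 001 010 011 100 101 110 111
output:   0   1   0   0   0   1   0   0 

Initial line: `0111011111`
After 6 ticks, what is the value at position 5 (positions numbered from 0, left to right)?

tick 1: 1000100000
tick 2: 0001000000
tick 3: 0010000000
tick 4: 0100000000
tick 5: 1000000000
tick 6: 0000000000
position 5 holds 0

0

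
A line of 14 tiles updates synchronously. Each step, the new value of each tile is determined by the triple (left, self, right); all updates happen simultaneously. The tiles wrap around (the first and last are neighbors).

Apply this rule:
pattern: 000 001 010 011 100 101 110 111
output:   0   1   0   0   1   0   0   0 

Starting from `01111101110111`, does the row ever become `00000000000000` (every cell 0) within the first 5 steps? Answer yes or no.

step 1: 00000000000000
all cells are 0 at step 1

yes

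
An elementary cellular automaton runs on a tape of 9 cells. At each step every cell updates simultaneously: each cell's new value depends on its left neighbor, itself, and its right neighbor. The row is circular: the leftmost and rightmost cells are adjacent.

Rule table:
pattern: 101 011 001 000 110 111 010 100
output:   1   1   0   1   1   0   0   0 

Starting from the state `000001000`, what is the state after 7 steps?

001000001

step 1: 111100011
step 2: 000101010
step 3: 110010100
step 4: 110001000
step 5: 110100010
step 6: 111001001
step 7: 001000001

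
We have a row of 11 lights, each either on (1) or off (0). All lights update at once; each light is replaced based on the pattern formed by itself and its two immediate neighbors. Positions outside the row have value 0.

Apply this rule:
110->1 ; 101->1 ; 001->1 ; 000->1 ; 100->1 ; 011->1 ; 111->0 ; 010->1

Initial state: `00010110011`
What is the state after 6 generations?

10000000001

11111111111
10000000001
11111111111  (repeats generation 1; period 2)
generation 6: 10000000001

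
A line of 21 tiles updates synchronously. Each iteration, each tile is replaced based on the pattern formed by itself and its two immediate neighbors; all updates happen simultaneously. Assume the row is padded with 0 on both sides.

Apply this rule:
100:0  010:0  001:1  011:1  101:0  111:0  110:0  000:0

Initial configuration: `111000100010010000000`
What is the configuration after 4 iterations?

001000100100000000000

100001000100100000000
000010001001000000000
000100010010000000000
001000100100000000000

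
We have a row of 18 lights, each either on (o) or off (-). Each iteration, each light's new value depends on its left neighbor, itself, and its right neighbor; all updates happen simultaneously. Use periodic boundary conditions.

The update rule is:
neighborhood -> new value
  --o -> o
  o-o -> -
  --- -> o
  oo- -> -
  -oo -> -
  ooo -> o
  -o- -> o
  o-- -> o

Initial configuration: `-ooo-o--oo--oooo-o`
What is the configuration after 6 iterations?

--ooo-oo-oooo--o--

--o--ooo--oo-oo--o
ooooo-o-oo-----ooo
oooo--o---ooooo-oo
ooo-oooooo-ooo---o
oo---oooo---o-ooo-
--ooo-oo-oooo--o--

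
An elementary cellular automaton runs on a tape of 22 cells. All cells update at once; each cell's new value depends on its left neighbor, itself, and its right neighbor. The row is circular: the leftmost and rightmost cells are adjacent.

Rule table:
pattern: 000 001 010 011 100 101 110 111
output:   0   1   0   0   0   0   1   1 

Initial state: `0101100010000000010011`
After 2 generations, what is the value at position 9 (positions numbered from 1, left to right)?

0000100100000000100101
0001001000000001001000
position 9 holds 0

0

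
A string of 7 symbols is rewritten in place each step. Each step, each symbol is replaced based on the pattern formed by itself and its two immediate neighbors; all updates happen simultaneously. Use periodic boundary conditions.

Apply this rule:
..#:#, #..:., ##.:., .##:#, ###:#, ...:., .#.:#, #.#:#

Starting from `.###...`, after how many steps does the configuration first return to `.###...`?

7

###....
##....#
#....##
....###
...###.
..###..
.###...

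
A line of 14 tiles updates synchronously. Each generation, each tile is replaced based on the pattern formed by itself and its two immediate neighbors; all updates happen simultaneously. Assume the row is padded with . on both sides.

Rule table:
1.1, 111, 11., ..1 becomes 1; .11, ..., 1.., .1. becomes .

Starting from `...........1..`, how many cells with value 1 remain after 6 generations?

1

..........1...
.........1....
........1.....
.......1......
......1.......
.....1........
count of 1: 1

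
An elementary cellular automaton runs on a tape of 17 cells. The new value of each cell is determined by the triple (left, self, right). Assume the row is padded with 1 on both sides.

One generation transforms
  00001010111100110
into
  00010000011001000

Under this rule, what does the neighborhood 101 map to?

At position 5 the neighborhood is 101; the next row has 0 there.

0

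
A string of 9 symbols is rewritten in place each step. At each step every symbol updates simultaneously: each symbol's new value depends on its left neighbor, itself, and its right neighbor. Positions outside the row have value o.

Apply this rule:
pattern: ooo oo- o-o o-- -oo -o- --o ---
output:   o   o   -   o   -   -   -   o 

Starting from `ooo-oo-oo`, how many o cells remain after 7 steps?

ooo--o--o
oooo--o--
ooooo--o-
oooooo---
oooooooo-
oooooooo-  (fixed point — unchanged through step 7)
count of o: 8

8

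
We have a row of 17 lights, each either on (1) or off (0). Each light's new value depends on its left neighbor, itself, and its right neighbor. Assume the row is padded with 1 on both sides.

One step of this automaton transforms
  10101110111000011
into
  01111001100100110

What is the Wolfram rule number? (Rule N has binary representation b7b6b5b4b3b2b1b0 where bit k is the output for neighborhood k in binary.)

62

position 5: 111 → 0  (bit 7 = 0)
position 0: 110 → 0  (bit 6 = 0)
position 1: 101 → 1  (bit 5 = 1)
position 11: 100 → 1  (bit 4 = 1)
position 4: 011 → 1  (bit 3 = 1)
position 2: 010 → 1  (bit 2 = 1)
position 14: 001 → 1  (bit 1 = 1)
position 12: 000 → 0  (bit 0 = 0)
bits b7..b0 = 00111110 = 62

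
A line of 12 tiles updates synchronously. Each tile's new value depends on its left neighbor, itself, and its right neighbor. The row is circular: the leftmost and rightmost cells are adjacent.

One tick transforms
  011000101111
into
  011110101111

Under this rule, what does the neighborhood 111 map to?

At position 9 the neighborhood is 111; the next row has 1 there.

1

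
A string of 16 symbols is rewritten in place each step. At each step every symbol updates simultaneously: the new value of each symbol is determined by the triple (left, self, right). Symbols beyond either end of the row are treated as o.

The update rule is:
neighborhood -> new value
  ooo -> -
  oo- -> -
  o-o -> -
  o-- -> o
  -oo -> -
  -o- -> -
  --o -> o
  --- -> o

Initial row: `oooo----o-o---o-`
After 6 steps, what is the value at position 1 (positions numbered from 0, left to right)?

o

----oooo---ooo--
oooo----ooo---oo
----oooo---ooo--  (repeats step 1; period 2)
step 6: oooo----ooo---oo
position 1 holds o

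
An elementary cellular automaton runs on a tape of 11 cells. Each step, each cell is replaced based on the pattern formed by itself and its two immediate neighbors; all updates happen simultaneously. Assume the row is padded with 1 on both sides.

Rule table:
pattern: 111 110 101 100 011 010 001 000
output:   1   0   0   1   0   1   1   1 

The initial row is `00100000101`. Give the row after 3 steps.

11111111100
11111111011
11111110001

11111110001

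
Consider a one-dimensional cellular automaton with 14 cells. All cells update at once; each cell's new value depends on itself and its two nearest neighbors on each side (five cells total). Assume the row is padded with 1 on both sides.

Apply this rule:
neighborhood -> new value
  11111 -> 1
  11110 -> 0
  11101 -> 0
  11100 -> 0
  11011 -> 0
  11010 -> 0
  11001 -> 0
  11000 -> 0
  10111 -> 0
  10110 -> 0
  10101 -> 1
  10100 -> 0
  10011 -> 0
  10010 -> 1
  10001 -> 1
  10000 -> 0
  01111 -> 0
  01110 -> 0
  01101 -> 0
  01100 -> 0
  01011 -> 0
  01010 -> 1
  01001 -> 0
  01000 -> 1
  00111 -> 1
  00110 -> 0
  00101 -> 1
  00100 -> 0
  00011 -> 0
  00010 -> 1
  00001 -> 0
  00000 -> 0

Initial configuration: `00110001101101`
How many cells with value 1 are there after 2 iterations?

2

00000100000000
00001010000000
count of 1: 2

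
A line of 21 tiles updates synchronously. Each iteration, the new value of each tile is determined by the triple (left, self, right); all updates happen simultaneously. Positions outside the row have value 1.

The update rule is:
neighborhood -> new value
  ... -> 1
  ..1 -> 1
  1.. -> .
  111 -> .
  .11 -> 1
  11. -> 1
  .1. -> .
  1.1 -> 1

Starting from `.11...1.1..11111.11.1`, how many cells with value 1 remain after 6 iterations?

9

iteration 1: 111.11.1..11...111111
iteration 2: ..11111..111.111.....
iteration 3: .11...1.11.111.1.1111
iteration 4: 111.11.11111.11.11...
iteration 5: ..111111...1111111.11
iteration 6: .11....1.111.....111.
count of 1: 9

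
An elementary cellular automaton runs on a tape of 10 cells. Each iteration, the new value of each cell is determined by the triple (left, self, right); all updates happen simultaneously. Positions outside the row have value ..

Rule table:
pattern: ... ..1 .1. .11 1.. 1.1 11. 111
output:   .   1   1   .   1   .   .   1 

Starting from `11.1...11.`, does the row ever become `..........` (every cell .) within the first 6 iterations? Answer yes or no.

...11.1..1
..1...1111
.111.1.11.
1.1..1...1
1.11111.11
1..111....
iteration 6 is 1..111...., still not uniform .

no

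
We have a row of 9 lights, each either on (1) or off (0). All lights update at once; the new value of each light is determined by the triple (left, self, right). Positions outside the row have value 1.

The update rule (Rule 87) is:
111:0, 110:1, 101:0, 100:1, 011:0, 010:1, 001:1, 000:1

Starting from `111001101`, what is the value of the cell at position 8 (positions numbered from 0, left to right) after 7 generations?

001110100
110010111
011110000
000011111
111100000
000111111
111000000
position 8 holds 0

0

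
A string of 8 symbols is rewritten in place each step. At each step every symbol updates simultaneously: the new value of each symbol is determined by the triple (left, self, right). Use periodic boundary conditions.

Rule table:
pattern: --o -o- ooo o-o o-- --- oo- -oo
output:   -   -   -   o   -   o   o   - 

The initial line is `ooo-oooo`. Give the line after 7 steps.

--oo----
o--o-ooo
o---o---
--o---o-
o---o---  (repeats step 3; period 2)
step 7: o---o---

o---o---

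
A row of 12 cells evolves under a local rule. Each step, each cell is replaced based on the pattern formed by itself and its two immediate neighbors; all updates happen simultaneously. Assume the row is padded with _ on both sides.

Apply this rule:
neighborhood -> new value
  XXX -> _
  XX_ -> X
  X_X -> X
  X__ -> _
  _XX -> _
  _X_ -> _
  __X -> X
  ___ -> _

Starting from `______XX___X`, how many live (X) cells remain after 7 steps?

_____X_X__X_
____X_X__X__
___X_X__X___
__X_X__X____
_X_X__X_____
X_X__X______
_X__X_______
count of X: 2

2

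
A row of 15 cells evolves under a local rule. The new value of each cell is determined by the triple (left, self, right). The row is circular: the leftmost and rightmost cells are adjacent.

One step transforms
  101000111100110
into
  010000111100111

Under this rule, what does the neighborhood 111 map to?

1

At position 7 the neighborhood is 111; the next row has 1 there.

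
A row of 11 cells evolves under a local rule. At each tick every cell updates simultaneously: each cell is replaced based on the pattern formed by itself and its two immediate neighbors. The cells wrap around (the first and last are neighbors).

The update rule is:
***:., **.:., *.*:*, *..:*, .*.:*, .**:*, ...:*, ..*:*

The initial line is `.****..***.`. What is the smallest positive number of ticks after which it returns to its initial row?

22

**...***..*
..****..***
***...***..
*..****..**
.***...***.
**..****..*
..***...***
***..****..
*..***...**
.***..****.
**..***...*
..***..****
***..***...
*..***..***
.***..***..
**..***..**
..***..***.
***..***..*
...***..***
****..***..
*...***..**
.****..***.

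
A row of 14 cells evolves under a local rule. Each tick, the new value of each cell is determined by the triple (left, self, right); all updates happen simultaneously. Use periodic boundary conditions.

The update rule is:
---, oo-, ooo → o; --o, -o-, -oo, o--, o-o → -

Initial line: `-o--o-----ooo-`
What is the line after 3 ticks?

------ooo--oo-
ooooo--oo---o-
-oooo---o-o---

-oooo---o-o---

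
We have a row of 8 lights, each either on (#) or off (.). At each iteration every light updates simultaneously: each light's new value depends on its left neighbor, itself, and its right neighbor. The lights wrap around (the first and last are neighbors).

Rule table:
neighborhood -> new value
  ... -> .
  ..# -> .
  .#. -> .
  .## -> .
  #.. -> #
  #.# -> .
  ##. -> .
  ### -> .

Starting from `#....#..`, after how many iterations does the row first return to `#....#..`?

.#....#.
..#....#
#..#....
.#..#...
..#..#..
...#..#.
....#..#
#....#..

8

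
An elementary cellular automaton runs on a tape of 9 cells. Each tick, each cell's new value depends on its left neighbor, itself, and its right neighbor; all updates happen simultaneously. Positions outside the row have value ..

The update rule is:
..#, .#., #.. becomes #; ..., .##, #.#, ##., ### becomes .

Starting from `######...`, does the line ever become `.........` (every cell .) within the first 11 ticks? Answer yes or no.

no

......#..
.....###.
....#...#
...###.##
..#......
.###.....
#...#....
##.###...
......#..  (repeats tick 1; period 8)
tick 11: ....#...#
tick 11 is ....#...#, still not uniform .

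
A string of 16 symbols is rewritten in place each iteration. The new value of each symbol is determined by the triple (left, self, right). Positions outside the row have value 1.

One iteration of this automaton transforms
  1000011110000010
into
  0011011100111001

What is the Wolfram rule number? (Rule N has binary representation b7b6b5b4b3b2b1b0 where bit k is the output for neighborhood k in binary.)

169

position 6: 111 → 1  (bit 7 = 1)
position 0: 110 → 0  (bit 6 = 0)
position 15: 101 → 1  (bit 5 = 1)
position 1: 100 → 0  (bit 4 = 0)
position 5: 011 → 1  (bit 3 = 1)
position 14: 010 → 0  (bit 2 = 0)
position 4: 001 → 0  (bit 1 = 0)
position 2: 000 → 1  (bit 0 = 1)
bits b7..b0 = 10101001 = 169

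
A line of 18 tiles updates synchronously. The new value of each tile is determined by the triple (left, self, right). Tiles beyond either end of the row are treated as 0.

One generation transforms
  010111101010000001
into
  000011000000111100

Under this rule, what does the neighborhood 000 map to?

At position 12 the neighborhood is 000; the next row has 1 there.

1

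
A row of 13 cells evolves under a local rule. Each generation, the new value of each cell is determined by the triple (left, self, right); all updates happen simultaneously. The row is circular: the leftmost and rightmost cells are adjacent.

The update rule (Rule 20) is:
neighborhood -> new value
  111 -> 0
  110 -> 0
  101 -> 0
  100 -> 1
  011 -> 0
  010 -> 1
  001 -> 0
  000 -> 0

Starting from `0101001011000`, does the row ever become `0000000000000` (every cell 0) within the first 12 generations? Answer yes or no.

0101101000100
0100001100110
0110000010001
0001000011001
1001100000101
0100010000100
0110011000110
0001000100001
1001100110001
0100010001000
0110011001100
0001000100010
generation 12 is 0001000100010, still not uniform 0

no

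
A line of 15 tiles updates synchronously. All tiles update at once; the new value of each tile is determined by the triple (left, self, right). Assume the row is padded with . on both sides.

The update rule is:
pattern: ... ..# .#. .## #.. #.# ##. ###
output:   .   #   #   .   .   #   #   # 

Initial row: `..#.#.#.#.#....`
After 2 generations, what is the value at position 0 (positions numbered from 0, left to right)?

.##########....
#.#########....
position 0 holds #

#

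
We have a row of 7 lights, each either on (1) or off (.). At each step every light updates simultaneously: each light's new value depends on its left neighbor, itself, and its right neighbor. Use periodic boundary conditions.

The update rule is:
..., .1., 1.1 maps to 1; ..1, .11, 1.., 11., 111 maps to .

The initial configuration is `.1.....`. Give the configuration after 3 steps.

....11.

step 1: .1.1111
step 2: 111....
step 3: ....11.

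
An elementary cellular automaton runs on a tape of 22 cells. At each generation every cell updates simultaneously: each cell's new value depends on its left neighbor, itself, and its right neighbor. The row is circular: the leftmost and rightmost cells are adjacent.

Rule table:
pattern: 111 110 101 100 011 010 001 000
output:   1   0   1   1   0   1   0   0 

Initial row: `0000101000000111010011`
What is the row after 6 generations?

1000111100000010111000
1100011010000011010100
0010000111000000111110
0011000010100000011101
1000100011110000001011
0100110001101000001101

0100110001101000001101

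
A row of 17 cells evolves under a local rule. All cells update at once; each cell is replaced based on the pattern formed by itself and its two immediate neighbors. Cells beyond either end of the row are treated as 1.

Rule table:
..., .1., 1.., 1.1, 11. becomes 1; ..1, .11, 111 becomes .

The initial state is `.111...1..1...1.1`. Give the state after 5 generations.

11..11..11.11..11

1..111.11.111.11.
11...11.11..11.11
.111..11.11..11..
1..11..11.11..11.
11..11..11.11..11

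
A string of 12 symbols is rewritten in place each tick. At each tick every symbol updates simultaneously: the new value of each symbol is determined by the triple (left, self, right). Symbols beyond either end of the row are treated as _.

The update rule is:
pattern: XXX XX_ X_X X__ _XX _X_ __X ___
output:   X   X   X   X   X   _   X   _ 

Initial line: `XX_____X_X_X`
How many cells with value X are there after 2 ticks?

8

XXX___X_X_X_
XXXX_X_X_X_X
count of X: 8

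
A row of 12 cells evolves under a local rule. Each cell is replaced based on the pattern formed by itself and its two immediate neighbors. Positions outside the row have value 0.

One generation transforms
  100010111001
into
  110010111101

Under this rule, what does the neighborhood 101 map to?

0

At position 5 the neighborhood is 101; the next row has 0 there.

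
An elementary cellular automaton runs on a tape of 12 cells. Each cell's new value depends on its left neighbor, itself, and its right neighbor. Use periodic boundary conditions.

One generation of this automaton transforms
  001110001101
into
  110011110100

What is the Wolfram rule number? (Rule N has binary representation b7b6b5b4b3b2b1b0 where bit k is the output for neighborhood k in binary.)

83

position 3: 111 → 0  (bit 7 = 0)
position 4: 110 → 1  (bit 6 = 1)
position 10: 101 → 0  (bit 5 = 0)
position 0: 100 → 1  (bit 4 = 1)
position 2: 011 → 0  (bit 3 = 0)
position 11: 010 → 0  (bit 2 = 0)
position 1: 001 → 1  (bit 1 = 1)
position 6: 000 → 1  (bit 0 = 1)
bits b7..b0 = 01010011 = 83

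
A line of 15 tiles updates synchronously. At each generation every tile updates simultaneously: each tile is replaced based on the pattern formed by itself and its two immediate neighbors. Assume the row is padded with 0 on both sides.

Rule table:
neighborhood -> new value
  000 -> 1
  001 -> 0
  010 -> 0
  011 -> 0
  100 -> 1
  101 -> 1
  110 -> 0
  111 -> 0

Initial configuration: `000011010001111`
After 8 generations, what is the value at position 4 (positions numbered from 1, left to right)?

generation 1: 111000101100000
generation 2: 000110010011111
generation 3: 110001001000000
generation 4: 001100100111111
generation 5: 100010010000000
generation 6: 011001001111111
generation 7: 000100100000000
generation 8: 110010011111111
position 4 holds 0

0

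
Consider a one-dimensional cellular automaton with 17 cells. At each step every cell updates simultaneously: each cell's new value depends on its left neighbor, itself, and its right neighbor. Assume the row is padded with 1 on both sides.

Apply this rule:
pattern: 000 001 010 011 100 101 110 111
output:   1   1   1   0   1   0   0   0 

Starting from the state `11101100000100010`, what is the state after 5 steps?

00000011111111110
11111100000000000
00000011111111111
11111100000000000  (repeats step 2; period 2)
step 5: 00000011111111111

00000011111111111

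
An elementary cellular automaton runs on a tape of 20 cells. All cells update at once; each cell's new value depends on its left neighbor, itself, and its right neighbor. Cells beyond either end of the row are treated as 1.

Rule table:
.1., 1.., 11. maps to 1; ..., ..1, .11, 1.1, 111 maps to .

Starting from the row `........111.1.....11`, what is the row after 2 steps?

11........1..11.....

step 1: 1.........1.11......
step 2: 11........1..11.....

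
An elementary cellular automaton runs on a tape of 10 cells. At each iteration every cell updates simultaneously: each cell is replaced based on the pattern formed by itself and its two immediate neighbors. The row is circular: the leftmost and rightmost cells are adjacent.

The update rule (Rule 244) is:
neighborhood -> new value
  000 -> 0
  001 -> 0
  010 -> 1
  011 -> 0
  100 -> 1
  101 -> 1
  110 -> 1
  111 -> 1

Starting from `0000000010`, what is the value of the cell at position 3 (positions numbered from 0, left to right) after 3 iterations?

0

0000000011
1000000001
1100000000
position 3 holds 0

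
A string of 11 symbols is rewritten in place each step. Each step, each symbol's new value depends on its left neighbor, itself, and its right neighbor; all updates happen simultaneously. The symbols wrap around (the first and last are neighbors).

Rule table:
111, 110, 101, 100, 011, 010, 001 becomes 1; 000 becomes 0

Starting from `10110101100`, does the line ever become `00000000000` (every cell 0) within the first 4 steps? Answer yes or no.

no

11111111111
11111111111  (fixed point — unchanged through step 4)
step 4 is 11111111111, still not uniform 0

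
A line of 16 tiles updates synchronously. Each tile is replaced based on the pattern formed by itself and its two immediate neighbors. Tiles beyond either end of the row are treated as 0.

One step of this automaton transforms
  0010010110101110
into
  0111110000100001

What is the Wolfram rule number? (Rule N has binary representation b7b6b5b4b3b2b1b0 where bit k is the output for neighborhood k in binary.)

position 13: 111 → 0  (bit 7 = 0)
position 8: 110 → 0  (bit 6 = 0)
position 6: 101 → 0  (bit 5 = 0)
position 3: 100 → 1  (bit 4 = 1)
position 7: 011 → 0  (bit 3 = 0)
position 2: 010 → 1  (bit 2 = 1)
position 1: 001 → 1  (bit 1 = 1)
position 0: 000 → 0  (bit 0 = 0)
bits b7..b0 = 00010110 = 22

22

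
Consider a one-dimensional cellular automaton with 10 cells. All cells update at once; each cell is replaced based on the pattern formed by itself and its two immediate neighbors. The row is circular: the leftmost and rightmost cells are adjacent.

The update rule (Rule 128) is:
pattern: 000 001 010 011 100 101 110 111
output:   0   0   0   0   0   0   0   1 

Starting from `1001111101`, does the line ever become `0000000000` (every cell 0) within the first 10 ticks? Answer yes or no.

0000111000
0000010000
0000000000
all cells are 0 at tick 3

yes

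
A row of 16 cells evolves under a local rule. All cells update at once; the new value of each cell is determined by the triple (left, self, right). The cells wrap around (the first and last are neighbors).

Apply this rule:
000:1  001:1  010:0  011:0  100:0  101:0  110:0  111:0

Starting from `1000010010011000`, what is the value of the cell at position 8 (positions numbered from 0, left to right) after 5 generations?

0

generation 1: 0011100100100011
generation 2: 0100001001001100
generation 3: 1001110010010001
generation 4: 0010000100100110
generation 5: 1100111001001000
position 8 holds 0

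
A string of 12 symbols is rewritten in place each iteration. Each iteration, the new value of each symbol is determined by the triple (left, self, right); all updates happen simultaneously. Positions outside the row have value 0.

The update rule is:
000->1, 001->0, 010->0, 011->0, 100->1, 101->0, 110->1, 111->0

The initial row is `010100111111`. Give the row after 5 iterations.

010000011100

000010000001
111001111100
001100000111
100111110001
010000011100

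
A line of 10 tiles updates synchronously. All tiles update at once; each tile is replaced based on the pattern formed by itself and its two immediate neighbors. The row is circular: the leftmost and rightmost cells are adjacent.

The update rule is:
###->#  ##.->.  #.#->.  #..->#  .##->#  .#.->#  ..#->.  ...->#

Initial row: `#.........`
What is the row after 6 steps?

####..#.#.

step 1: #########.
step 2: ########..
step 3: #######.#.
step 4: ######..#.
step 5: #####.#.#.
step 6: ####..#.#.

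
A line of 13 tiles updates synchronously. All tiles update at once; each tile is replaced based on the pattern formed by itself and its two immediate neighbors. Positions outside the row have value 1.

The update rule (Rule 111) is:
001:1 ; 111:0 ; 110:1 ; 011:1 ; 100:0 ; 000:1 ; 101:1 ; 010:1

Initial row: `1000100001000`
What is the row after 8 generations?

generation 1: 1011101111011
generation 2: 1110111001110
generation 3: 0011101011011
generation 4: 0110111111110
generation 5: 1111100000011
generation 6: 0000101111110
generation 7: 0111111000011
generation 8: 1100001011110

1100001011110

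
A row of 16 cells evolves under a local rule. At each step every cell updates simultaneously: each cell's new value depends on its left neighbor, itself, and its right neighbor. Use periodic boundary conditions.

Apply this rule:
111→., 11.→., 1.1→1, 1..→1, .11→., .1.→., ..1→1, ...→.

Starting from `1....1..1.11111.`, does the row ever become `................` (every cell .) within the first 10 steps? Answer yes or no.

.1..1.11.1.....1
1.11.1..1.1...1.
.1..1.11.1.1.1.1
1.11.1..1.1.1.1.
.1..1.11.1.1.1.1  (repeats step 3; period 2)
step 10: 1.11.1..1.1.1.1.
step 10 is 1.11.1..1.1.1.1., still not uniform .

no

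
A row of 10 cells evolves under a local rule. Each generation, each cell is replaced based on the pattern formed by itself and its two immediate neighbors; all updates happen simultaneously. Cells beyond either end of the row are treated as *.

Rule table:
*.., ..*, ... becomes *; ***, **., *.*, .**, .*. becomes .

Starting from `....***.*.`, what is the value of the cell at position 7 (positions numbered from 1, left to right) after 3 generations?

generation 1: ****......
generation 2: ....******
generation 3: ****......
position 7 holds .

.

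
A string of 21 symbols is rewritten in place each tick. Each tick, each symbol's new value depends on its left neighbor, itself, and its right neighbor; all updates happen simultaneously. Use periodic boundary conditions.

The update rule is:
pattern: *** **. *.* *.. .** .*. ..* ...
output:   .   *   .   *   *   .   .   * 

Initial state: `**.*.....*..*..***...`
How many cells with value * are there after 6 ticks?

12

**..****..*..*.*.***.
***.*..**..*.....*.*.
*.*..*.***..****.....
...*...*.**.*..*****.
**..**...**..*.*...**
.**.****.***....**.*.
count of *: 12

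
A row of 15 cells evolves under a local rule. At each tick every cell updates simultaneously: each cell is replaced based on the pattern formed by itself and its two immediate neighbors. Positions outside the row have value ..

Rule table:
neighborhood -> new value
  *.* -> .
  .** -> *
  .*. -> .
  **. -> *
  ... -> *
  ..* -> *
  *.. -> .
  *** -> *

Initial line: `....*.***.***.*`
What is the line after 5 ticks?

tick 1: ****..***.***..
tick 2: ****.****.***.*
tick 3: ****.****.***..
tick 4: ****.****.***.*  (repeats tick 2; period 2)
tick 5: ****.****.***..

****.****.***..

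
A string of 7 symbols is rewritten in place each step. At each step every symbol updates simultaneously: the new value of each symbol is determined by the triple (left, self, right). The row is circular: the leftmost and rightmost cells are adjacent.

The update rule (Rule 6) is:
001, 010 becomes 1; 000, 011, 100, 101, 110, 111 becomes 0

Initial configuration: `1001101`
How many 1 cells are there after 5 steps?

0010000
0110000
1000000
1000001
0000010
count of 1: 1

1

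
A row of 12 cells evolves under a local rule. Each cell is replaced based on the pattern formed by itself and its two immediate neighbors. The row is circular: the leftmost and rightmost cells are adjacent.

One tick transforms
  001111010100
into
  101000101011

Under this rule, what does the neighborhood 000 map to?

At position 0 the neighborhood is 000; the next row has 1 there.

1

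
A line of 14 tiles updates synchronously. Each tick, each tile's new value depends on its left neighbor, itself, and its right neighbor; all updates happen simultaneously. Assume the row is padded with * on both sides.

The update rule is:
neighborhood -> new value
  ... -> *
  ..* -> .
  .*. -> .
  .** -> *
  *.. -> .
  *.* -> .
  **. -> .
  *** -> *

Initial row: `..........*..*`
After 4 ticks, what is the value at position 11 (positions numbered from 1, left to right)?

.

tick 1: .********....*
tick 2: .*******..**.*
tick 3: .******...*..*
tick 4: .*****..*....*
position 11 holds .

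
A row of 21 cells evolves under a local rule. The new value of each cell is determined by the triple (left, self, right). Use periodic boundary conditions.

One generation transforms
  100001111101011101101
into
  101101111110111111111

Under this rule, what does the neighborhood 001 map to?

At position 4 the neighborhood is 001; the next row has 0 there.

0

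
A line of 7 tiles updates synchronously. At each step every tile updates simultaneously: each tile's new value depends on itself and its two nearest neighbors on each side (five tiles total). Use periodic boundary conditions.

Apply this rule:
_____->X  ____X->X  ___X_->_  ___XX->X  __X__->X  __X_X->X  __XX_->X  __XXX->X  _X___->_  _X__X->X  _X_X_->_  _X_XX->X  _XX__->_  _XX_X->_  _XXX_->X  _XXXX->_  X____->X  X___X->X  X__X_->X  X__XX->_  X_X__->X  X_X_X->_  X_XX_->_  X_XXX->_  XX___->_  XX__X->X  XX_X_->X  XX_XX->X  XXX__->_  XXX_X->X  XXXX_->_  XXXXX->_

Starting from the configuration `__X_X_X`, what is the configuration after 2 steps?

____XXX

step 1: XXX___X
step 2: ____XXX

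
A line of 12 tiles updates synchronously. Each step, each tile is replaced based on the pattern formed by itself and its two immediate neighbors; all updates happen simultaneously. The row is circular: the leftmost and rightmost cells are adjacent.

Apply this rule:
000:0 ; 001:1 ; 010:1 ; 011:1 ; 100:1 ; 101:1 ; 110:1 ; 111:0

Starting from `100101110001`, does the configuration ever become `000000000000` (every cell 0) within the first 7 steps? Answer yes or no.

step 1: 111111011011
step 2: 000001111110
step 3: 000011000011
step 4: 100111100111
step 5: 111100111100
step 6: 100111100111  (repeats step 4; period 2)
step 7: 111100111100
step 7 is 111100111100, still not uniform 0

no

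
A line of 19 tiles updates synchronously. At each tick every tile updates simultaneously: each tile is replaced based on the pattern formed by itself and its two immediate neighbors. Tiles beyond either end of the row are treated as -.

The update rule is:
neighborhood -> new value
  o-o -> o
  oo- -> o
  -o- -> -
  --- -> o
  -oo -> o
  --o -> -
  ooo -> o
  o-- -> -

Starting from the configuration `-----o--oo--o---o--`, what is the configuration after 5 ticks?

tick 1: oooo----oo----o---o
tick 2: oooo-oo-oo-oo---o--
tick 3: ooooooooooooo-o---o
tick 4: oooooooooooooo--o--
tick 5: oooooooooooooo----o

oooooooooooooo----o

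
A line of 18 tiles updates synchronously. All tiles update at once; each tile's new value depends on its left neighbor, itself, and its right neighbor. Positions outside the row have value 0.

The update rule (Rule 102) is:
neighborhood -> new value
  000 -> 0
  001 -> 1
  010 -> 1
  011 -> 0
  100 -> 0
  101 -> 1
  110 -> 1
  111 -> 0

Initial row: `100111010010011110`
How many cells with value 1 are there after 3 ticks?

9

101001110110100010
111010011011100110
001110101100101010
count of 1: 9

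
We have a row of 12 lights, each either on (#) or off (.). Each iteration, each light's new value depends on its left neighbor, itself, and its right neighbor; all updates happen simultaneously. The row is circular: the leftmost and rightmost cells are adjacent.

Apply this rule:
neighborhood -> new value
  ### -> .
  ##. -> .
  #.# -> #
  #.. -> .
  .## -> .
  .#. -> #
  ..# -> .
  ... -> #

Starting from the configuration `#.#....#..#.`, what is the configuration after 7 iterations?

iteration 1: ###.##.#..##
iteration 2: ...#..##....
iteration 3: ##.#.....###
iteration 4: ..##.###....
iteration 5: #...#....###
iteration 6: ..#.#.##....
iteration 7: #.####...###

#.####...###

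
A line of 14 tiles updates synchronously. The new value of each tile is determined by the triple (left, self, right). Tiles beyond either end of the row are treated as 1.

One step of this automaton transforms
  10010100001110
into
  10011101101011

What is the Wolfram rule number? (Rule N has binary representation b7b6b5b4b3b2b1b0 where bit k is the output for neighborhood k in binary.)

109

position 11: 111 → 0  (bit 7 = 0)
position 0: 110 → 1  (bit 6 = 1)
position 4: 101 → 1  (bit 5 = 1)
position 1: 100 → 0  (bit 4 = 0)
position 10: 011 → 1  (bit 3 = 1)
position 3: 010 → 1  (bit 2 = 1)
position 2: 001 → 0  (bit 1 = 0)
position 7: 000 → 1  (bit 0 = 1)
bits b7..b0 = 01101101 = 109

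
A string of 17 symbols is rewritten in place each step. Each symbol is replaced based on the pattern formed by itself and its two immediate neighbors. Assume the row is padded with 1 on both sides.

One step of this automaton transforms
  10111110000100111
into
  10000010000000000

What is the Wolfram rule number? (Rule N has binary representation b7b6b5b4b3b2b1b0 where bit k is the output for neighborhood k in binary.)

64

position 3: 111 → 0  (bit 7 = 0)
position 0: 110 → 1  (bit 6 = 1)
position 1: 101 → 0  (bit 5 = 0)
position 7: 100 → 0  (bit 4 = 0)
position 2: 011 → 0  (bit 3 = 0)
position 11: 010 → 0  (bit 2 = 0)
position 10: 001 → 0  (bit 1 = 0)
position 8: 000 → 0  (bit 0 = 0)
bits b7..b0 = 01000000 = 64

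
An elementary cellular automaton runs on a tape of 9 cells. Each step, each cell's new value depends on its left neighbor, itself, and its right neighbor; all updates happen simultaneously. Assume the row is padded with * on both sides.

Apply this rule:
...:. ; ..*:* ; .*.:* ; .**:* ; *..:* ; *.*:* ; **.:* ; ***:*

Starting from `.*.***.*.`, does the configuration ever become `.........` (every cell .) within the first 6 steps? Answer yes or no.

no

step 1: *********
step 2: *********  (fixed point — unchanged through step 6)
step 6 is *********, still not uniform .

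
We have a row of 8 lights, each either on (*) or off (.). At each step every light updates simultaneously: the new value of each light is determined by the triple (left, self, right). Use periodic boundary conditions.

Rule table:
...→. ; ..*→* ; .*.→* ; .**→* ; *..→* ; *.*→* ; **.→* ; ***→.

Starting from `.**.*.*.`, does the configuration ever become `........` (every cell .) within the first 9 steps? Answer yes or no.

yes

********
........
all cells are . at step 2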